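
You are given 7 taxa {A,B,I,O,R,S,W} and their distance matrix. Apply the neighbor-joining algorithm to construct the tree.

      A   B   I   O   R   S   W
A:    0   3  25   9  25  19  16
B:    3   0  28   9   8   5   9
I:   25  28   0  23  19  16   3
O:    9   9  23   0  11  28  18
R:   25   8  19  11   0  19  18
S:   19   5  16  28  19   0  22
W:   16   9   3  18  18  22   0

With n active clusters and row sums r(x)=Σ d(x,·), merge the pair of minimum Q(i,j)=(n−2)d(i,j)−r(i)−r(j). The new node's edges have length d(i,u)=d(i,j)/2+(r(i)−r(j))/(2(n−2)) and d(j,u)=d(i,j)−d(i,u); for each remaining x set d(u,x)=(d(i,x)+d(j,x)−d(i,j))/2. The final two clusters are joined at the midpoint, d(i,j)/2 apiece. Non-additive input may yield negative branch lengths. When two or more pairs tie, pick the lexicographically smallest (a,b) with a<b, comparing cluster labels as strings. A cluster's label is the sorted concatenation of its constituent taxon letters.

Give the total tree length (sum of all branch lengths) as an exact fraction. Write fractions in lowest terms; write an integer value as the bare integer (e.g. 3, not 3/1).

step 1: merge (I,W) at d=3, Q=-185; branch lengths I→43/10, W→-13/10; new cluster IW
  updated: d(A,IW)=19, d(B,IW)=17, d(IW,O)=19, d(IW,R)=17, d(IW,S)=35/2
step 2: merge (A,O) at d=9, Q=-115; branch lengths A→35/8, O→37/8; new cluster AO
  updated: d(AO,B)=3/2, d(AO,IW)=29/2, d(AO,R)=27/2, d(AO,S)=19
step 3: merge (B,S) at d=5, Q=-77; branch lengths B→-7/3, S→22/3; new cluster BS
  updated: d(AO,BS)=31/4, d(BS,IW)=59/4, d(BS,R)=11
step 4: merge (AO,BS) at d=31/4, Q=-215/4; branch lengths AO→71/16, BS→53/16; new cluster ABOS
  updated: d(ABOS,IW)=43/4, d(ABOS,R)=67/8
step 5: merge (ABOS,IW) at d=43/4, Q=-289/8; branch lengths ABOS→17/16, IW→155/16; new cluster ABIOSW
  updated: d(ABIOSW,R)=117/16
step 6: merge (ABIOSW,R) at d=117/16; branch lengths ABIOSW→117/32, R→117/32; new cluster ABIORSW
final tree: ((((A:35/8,O:37/8):71/16,(B:-7/3,S:22/3):53/16):17/16,(I:43/10,W:-13/10):155/16):117/32,R:117/32)
total length: 685/16

685/16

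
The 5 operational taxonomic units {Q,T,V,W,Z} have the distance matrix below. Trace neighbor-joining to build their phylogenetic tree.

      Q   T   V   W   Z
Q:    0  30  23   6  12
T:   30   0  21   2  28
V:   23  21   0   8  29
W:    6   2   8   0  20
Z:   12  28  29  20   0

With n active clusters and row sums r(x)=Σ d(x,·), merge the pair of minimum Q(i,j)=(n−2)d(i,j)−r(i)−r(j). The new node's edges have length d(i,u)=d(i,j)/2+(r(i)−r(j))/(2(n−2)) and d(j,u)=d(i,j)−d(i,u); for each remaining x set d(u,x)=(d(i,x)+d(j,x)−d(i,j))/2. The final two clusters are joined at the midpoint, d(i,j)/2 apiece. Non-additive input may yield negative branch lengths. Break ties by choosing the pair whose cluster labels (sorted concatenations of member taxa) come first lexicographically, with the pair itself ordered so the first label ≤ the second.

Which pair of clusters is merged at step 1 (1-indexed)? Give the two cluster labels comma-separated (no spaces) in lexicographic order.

Q,Z

step 1: merge (Q,Z) at d=12, Q=-124; branch lengths Q→3, Z→9; new cluster QZ
  updated: d(QZ,T)=23, d(QZ,V)=20, d(QZ,W)=7
step 2: merge (QZ,V) at d=20, Q=-59; branch lengths QZ→41/4, V→39/4; new cluster QVZ
  updated: d(QVZ,T)=12, d(QVZ,W)=-5/2
step 3: merge (QVZ,T) at d=12, Q=-23/2; branch lengths QVZ→15/4, T→33/4; new cluster QTVZ
  updated: d(QTVZ,W)=-25/4
step 4: merge (QTVZ,W) at d=-25/4; branch lengths QTVZ→-25/8, W→-25/8; new cluster QTVWZ
final tree: ((((Q:3,Z:9):41/4,V:39/4):15/4,T:33/4):-25/8,W:-25/8)
total length: 151/4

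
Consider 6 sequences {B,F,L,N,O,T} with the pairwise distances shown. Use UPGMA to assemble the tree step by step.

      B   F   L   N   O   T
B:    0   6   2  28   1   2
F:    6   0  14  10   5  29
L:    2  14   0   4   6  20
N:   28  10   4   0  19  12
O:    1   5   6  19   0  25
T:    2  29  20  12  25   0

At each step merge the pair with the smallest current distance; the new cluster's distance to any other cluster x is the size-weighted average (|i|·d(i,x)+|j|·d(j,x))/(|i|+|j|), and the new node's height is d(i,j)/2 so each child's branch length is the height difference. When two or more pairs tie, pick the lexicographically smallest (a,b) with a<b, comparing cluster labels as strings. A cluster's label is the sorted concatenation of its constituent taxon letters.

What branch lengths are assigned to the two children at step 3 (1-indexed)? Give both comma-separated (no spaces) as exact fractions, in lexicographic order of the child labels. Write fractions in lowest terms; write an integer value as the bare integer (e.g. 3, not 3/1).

step 1: merge (B,O) at d=1; branch lengths B→1/2, O→1/2; new cluster BO
  updated: d(BO,F)=11/2, d(BO,L)=4, d(BO,N)=47/2, d(BO,T)=27/2
step 2: merge (BO,L) at d=4; branch lengths BO→3/2, L→2; new cluster BLO
  updated: d(BLO,F)=25/3, d(BLO,N)=17, d(BLO,T)=47/3
step 3: merge (BLO,F) at d=25/3; branch lengths BLO→13/6, F→25/6; new cluster BFLO
  updated: d(BFLO,N)=61/4, d(BFLO,T)=19
step 4: merge (N,T) at d=12; branch lengths N→6, T→6; new cluster NT
  updated: d(BFLO,NT)=137/8
step 5: merge (BFLO,NT) at d=137/8; branch lengths BFLO→211/48, NT→41/16; new cluster BFLNOT
final tree: ((((B:1/2,O:1/2):3/2,L:2):13/6,F:25/6):211/48,(N:6,T:6):41/16)
total length: 715/24

13/6,25/6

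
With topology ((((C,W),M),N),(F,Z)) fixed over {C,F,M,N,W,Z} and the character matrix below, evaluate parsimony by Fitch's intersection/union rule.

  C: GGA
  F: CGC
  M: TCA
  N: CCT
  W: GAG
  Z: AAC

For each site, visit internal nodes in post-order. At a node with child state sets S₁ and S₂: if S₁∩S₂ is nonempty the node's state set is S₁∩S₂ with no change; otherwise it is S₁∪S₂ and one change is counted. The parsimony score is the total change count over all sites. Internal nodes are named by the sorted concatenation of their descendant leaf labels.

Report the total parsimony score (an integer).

10

[col 0] CW: children C:{G}, W:{G} ∩→ {G}; cost 0
[col 0] CMW: children CW:{G}, M:{T} ∪→ {G,T}; cost 1
[col 0] CMNW: children CMW:{G,T}, N:{C} ∪→ {C,G,T}; cost 1
[col 0] FZ: children F:{C}, Z:{A} ∪→ {A,C}; cost 1
[col 0] CFMNWZ: children CMNW:{C,G,T}, FZ:{A,C} ∩→ {C}; cost 0
[col 1] CW: children C:{G}, W:{A} ∪→ {A,G}; cost 1
[col 1] CMW: children CW:{A,G}, M:{C} ∪→ {A,C,G}; cost 1
[col 1] CMNW: children CMW:{A,C,G}, N:{C} ∩→ {C}; cost 0
[col 1] FZ: children F:{G}, Z:{A} ∪→ {A,G}; cost 1
[col 1] CFMNWZ: children CMNW:{C}, FZ:{A,G} ∪→ {A,C,G}; cost 1
[col 2] CW: children C:{A}, W:{G} ∪→ {A,G}; cost 1
[col 2] CMW: children CW:{A,G}, M:{A} ∩→ {A}; cost 0
[col 2] CMNW: children CMW:{A}, N:{T} ∪→ {A,T}; cost 1
[col 2] FZ: children F:{C}, Z:{C} ∩→ {C}; cost 0
[col 2] CFMNWZ: children CMNW:{A,T}, FZ:{C} ∪→ {A,C,T}; cost 1
per-site changes: [3, 4, 3]; total = 10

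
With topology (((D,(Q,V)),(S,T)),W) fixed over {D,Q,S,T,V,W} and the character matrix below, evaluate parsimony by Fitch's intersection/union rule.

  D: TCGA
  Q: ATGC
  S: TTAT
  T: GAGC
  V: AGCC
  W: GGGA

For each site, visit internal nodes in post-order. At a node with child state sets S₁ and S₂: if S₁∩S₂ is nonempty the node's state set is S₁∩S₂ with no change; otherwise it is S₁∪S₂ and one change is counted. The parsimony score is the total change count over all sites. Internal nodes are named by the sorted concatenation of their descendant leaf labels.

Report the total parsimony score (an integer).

12

[col 0] QV: children Q:{A}, V:{A} ∩→ {A}; cost 0
[col 0] DQV: children D:{T}, QV:{A} ∪→ {A,T}; cost 1
[col 0] ST: children S:{T}, T:{G} ∪→ {G,T}; cost 1
[col 0] DQSTV: children DQV:{A,T}, ST:{G,T} ∩→ {T}; cost 0
[col 0] DQSTVW: children DQSTV:{T}, W:{G} ∪→ {G,T}; cost 1
[col 1] QV: children Q:{T}, V:{G} ∪→ {G,T}; cost 1
[col 1] DQV: children D:{C}, QV:{G,T} ∪→ {C,G,T}; cost 1
[col 1] ST: children S:{T}, T:{A} ∪→ {A,T}; cost 1
[col 1] DQSTV: children DQV:{C,G,T}, ST:{A,T} ∩→ {T}; cost 0
[col 1] DQSTVW: children DQSTV:{T}, W:{G} ∪→ {G,T}; cost 1
[col 2] QV: children Q:{G}, V:{C} ∪→ {C,G}; cost 1
[col 2] DQV: children D:{G}, QV:{C,G} ∩→ {G}; cost 0
[col 2] ST: children S:{A}, T:{G} ∪→ {A,G}; cost 1
[col 2] DQSTV: children DQV:{G}, ST:{A,G} ∩→ {G}; cost 0
[col 2] DQSTVW: children DQSTV:{G}, W:{G} ∩→ {G}; cost 0
[col 3] QV: children Q:{C}, V:{C} ∩→ {C}; cost 0
[col 3] DQV: children D:{A}, QV:{C} ∪→ {A,C}; cost 1
[col 3] ST: children S:{T}, T:{C} ∪→ {C,T}; cost 1
[col 3] DQSTV: children DQV:{A,C}, ST:{C,T} ∩→ {C}; cost 0
[col 3] DQSTVW: children DQSTV:{C}, W:{A} ∪→ {A,C}; cost 1
per-site changes: [3, 4, 2, 3]; total = 12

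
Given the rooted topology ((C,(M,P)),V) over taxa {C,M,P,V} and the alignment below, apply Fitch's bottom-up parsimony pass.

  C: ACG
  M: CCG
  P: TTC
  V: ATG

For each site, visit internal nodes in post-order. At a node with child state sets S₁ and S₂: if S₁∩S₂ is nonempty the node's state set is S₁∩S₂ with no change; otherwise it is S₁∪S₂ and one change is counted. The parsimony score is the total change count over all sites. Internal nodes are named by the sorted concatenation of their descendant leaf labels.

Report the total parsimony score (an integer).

[col 0] MP: children M:{C}, P:{T} ∪→ {C,T}; cost 1
[col 0] CMP: children C:{A}, MP:{C,T} ∪→ {A,C,T}; cost 1
[col 0] CMPV: children CMP:{A,C,T}, V:{A} ∩→ {A}; cost 0
[col 1] MP: children M:{C}, P:{T} ∪→ {C,T}; cost 1
[col 1] CMP: children C:{C}, MP:{C,T} ∩→ {C}; cost 0
[col 1] CMPV: children CMP:{C}, V:{T} ∪→ {C,T}; cost 1
[col 2] MP: children M:{G}, P:{C} ∪→ {C,G}; cost 1
[col 2] CMP: children C:{G}, MP:{C,G} ∩→ {G}; cost 0
[col 2] CMPV: children CMP:{G}, V:{G} ∩→ {G}; cost 0
per-site changes: [2, 2, 1]; total = 5

5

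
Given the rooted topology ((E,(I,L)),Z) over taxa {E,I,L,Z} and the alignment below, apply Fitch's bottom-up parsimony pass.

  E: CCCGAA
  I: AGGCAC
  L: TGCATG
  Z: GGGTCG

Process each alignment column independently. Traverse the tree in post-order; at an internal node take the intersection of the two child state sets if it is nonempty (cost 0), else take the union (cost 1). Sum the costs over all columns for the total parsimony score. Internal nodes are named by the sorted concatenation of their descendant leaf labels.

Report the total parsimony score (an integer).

13

[col 0] IL: children I:{A}, L:{T} ∪→ {A,T}; cost 1
[col 0] EIL: children E:{C}, IL:{A,T} ∪→ {A,C,T}; cost 1
[col 0] EILZ: children EIL:{A,C,T}, Z:{G} ∪→ {A,C,G,T}; cost 1
[col 1] IL: children I:{G}, L:{G} ∩→ {G}; cost 0
[col 1] EIL: children E:{C}, IL:{G} ∪→ {C,G}; cost 1
[col 1] EILZ: children EIL:{C,G}, Z:{G} ∩→ {G}; cost 0
[col 2] IL: children I:{G}, L:{C} ∪→ {C,G}; cost 1
[col 2] EIL: children E:{C}, IL:{C,G} ∩→ {C}; cost 0
[col 2] EILZ: children EIL:{C}, Z:{G} ∪→ {C,G}; cost 1
[col 3] IL: children I:{C}, L:{A} ∪→ {A,C}; cost 1
[col 3] EIL: children E:{G}, IL:{A,C} ∪→ {A,C,G}; cost 1
[col 3] EILZ: children EIL:{A,C,G}, Z:{T} ∪→ {A,C,G,T}; cost 1
[col 4] IL: children I:{A}, L:{T} ∪→ {A,T}; cost 1
[col 4] EIL: children E:{A}, IL:{A,T} ∩→ {A}; cost 0
[col 4] EILZ: children EIL:{A}, Z:{C} ∪→ {A,C}; cost 1
[col 5] IL: children I:{C}, L:{G} ∪→ {C,G}; cost 1
[col 5] EIL: children E:{A}, IL:{C,G} ∪→ {A,C,G}; cost 1
[col 5] EILZ: children EIL:{A,C,G}, Z:{G} ∩→ {G}; cost 0
per-site changes: [3, 1, 2, 3, 2, 2]; total = 13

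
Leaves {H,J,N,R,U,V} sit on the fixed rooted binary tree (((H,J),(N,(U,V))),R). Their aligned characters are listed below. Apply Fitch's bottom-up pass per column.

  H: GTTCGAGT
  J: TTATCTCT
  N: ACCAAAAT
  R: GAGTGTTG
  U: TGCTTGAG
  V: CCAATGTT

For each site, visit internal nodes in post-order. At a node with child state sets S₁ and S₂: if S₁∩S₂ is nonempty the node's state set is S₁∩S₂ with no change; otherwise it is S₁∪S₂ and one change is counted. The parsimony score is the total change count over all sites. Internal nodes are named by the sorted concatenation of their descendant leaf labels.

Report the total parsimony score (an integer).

HJ@0: {G} ∪ {T} = {G,T} (union, +1)
UV@0: {T} ∪ {C} = {C,T} (union, +1)
NUV@0: {A} ∪ {C,T} = {A,C,T} (union, +1)
HJNUV@0: {G,T} ∩ {A,C,T} = {T} (intersection, +0)
HJNRUV@0: {T} ∪ {G} = {G,T} (union, +1)
HJ@1: {T} ∩ {T} = {T} (intersection, +0)
UV@1: {G} ∪ {C} = {C,G} (union, +1)
NUV@1: {C} ∩ {C,G} = {C} (intersection, +0)
HJNUV@1: {T} ∪ {C} = {C,T} (union, +1)
HJNRUV@1: {C,T} ∪ {A} = {A,C,T} (union, +1)
HJ@2: {T} ∪ {A} = {A,T} (union, +1)
UV@2: {C} ∪ {A} = {A,C} (union, +1)
NUV@2: {C} ∩ {A,C} = {C} (intersection, +0)
HJNUV@2: {A,T} ∪ {C} = {A,C,T} (union, +1)
HJNRUV@2: {A,C,T} ∪ {G} = {A,C,G,T} (union, +1)
HJ@3: {C} ∪ {T} = {C,T} (union, +1)
UV@3: {T} ∪ {A} = {A,T} (union, +1)
NUV@3: {A} ∩ {A,T} = {A} (intersection, +0)
HJNUV@3: {C,T} ∪ {A} = {A,C,T} (union, +1)
HJNRUV@3: {A,C,T} ∩ {T} = {T} (intersection, +0)
HJ@4: {G} ∪ {C} = {C,G} (union, +1)
UV@4: {T} ∩ {T} = {T} (intersection, +0)
NUV@4: {A} ∪ {T} = {A,T} (union, +1)
HJNUV@4: {C,G} ∪ {A,T} = {A,C,G,T} (union, +1)
HJNRUV@4: {A,C,G,T} ∩ {G} = {G} (intersection, +0)
HJ@5: {A} ∪ {T} = {A,T} (union, +1)
UV@5: {G} ∩ {G} = {G} (intersection, +0)
NUV@5: {A} ∪ {G} = {A,G} (union, +1)
HJNUV@5: {A,T} ∩ {A,G} = {A} (intersection, +0)
HJNRUV@5: {A} ∪ {T} = {A,T} (union, +1)
HJ@6: {G} ∪ {C} = {C,G} (union, +1)
UV@6: {A} ∪ {T} = {A,T} (union, +1)
NUV@6: {A} ∩ {A,T} = {A} (intersection, +0)
HJNUV@6: {C,G} ∪ {A} = {A,C,G} (union, +1)
HJNRUV@6: {A,C,G} ∪ {T} = {A,C,G,T} (union, +1)
HJ@7: {T} ∩ {T} = {T} (intersection, +0)
UV@7: {G} ∪ {T} = {G,T} (union, +1)
NUV@7: {T} ∩ {G,T} = {T} (intersection, +0)
HJNUV@7: {T} ∩ {T} = {T} (intersection, +0)
HJNRUV@7: {T} ∪ {G} = {G,T} (union, +1)
per-site changes: [4, 3, 4, 3, 3, 3, 4, 2]; total = 26

26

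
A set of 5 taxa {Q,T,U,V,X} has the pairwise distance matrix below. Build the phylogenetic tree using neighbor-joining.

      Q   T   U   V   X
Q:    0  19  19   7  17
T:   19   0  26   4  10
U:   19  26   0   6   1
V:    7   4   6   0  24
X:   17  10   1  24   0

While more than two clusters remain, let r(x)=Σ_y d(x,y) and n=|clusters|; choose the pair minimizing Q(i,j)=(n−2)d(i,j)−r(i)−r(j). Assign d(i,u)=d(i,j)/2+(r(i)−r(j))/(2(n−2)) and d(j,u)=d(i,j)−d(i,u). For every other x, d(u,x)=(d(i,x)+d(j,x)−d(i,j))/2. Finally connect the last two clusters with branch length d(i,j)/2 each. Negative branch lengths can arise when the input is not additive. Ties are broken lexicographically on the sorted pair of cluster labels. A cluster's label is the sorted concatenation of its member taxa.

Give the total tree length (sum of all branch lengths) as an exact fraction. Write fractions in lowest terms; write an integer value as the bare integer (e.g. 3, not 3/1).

105/4

step 1: merge (U,X) at d=1, Q=-101; branch lengths U→1/2, X→1/2; new cluster UX
  updated: d(Q,UX)=35/2, d(T,UX)=35/2, d(UX,V)=29/2
step 2: merge (Q,UX) at d=35/2, Q=-58; branch lengths Q→29/4, UX→41/4; new cluster QUX
  updated: d(QUX,T)=19/2, d(QUX,V)=2
step 3: merge (QUX,T) at d=19/2, Q=-31/2; branch lengths QUX→15/4, T→23/4; new cluster QTUX
  updated: d(QTUX,V)=-7/4
step 4: merge (QTUX,V) at d=-7/4; branch lengths QTUX→-7/8, V→-7/8; new cluster QTUVX
final tree: (((Q:29/4,(U:1/2,X:1/2):41/4):15/4,T:23/4):-7/8,V:-7/8)
total length: 105/4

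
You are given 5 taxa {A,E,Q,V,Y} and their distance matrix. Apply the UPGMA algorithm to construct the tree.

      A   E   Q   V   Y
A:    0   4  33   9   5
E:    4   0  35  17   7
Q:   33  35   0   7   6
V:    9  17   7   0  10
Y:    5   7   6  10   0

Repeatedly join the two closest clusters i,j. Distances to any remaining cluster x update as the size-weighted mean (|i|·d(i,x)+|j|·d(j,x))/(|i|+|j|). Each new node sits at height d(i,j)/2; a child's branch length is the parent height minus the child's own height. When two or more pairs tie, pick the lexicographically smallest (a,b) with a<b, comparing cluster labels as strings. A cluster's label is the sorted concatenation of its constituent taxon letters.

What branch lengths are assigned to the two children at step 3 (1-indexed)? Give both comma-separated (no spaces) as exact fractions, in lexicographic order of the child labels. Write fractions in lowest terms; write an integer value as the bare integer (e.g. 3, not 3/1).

step 1: merge (A,E) at d=4; branch lengths A→2, E→2; new cluster AE
  updated: d(AE,Q)=34, d(AE,V)=13, d(AE,Y)=6
step 2: merge (AE,Y) at d=6; branch lengths AE→1, Y→3; new cluster AEY
  updated: d(AEY,Q)=74/3, d(AEY,V)=12
step 3: merge (Q,V) at d=7; branch lengths Q→7/2, V→7/2; new cluster QV
  updated: d(AEY,QV)=55/3
step 4: merge (AEY,QV) at d=55/3; branch lengths AEY→37/6, QV→17/3; new cluster AEQVY
final tree: (((A:2,E:2):1,Y:3):37/6,(Q:7/2,V:7/2):17/3)
total length: 161/6

7/2,7/2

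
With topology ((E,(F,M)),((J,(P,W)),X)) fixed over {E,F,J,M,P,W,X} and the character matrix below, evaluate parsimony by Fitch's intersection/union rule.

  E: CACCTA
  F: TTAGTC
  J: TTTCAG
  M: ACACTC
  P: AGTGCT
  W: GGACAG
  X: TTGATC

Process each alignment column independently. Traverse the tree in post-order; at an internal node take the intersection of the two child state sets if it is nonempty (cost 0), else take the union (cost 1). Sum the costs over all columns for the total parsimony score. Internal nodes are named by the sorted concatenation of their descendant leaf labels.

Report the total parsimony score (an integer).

19

[col 0] FM: children F:{T}, M:{A} ∪→ {A,T}; cost 1
[col 0] EFM: children E:{C}, FM:{A,T} ∪→ {A,C,T}; cost 1
[col 0] PW: children P:{A}, W:{G} ∪→ {A,G}; cost 1
[col 0] JPW: children J:{T}, PW:{A,G} ∪→ {A,G,T}; cost 1
[col 0] JPWX: children JPW:{A,G,T}, X:{T} ∩→ {T}; cost 0
[col 0] EFJMPWX: children EFM:{A,C,T}, JPWX:{T} ∩→ {T}; cost 0
[col 1] FM: children F:{T}, M:{C} ∪→ {C,T}; cost 1
[col 1] EFM: children E:{A}, FM:{C,T} ∪→ {A,C,T}; cost 1
[col 1] PW: children P:{G}, W:{G} ∩→ {G}; cost 0
[col 1] JPW: children J:{T}, PW:{G} ∪→ {G,T}; cost 1
[col 1] JPWX: children JPW:{G,T}, X:{T} ∩→ {T}; cost 0
[col 1] EFJMPWX: children EFM:{A,C,T}, JPWX:{T} ∩→ {T}; cost 0
[col 2] FM: children F:{A}, M:{A} ∩→ {A}; cost 0
[col 2] EFM: children E:{C}, FM:{A} ∪→ {A,C}; cost 1
[col 2] PW: children P:{T}, W:{A} ∪→ {A,T}; cost 1
[col 2] JPW: children J:{T}, PW:{A,T} ∩→ {T}; cost 0
[col 2] JPWX: children JPW:{T}, X:{G} ∪→ {G,T}; cost 1
[col 2] EFJMPWX: children EFM:{A,C}, JPWX:{G,T} ∪→ {A,C,G,T}; cost 1
[col 3] FM: children F:{G}, M:{C} ∪→ {C,G}; cost 1
[col 3] EFM: children E:{C}, FM:{C,G} ∩→ {C}; cost 0
[col 3] PW: children P:{G}, W:{C} ∪→ {C,G}; cost 1
[col 3] JPW: children J:{C}, PW:{C,G} ∩→ {C}; cost 0
[col 3] JPWX: children JPW:{C}, X:{A} ∪→ {A,C}; cost 1
[col 3] EFJMPWX: children EFM:{C}, JPWX:{A,C} ∩→ {C}; cost 0
[col 4] FM: children F:{T}, M:{T} ∩→ {T}; cost 0
[col 4] EFM: children E:{T}, FM:{T} ∩→ {T}; cost 0
[col 4] PW: children P:{C}, W:{A} ∪→ {A,C}; cost 1
[col 4] JPW: children J:{A}, PW:{A,C} ∩→ {A}; cost 0
[col 4] JPWX: children JPW:{A}, X:{T} ∪→ {A,T}; cost 1
[col 4] EFJMPWX: children EFM:{T}, JPWX:{A,T} ∩→ {T}; cost 0
[col 5] FM: children F:{C}, M:{C} ∩→ {C}; cost 0
[col 5] EFM: children E:{A}, FM:{C} ∪→ {A,C}; cost 1
[col 5] PW: children P:{T}, W:{G} ∪→ {G,T}; cost 1
[col 5] JPW: children J:{G}, PW:{G,T} ∩→ {G}; cost 0
[col 5] JPWX: children JPW:{G}, X:{C} ∪→ {C,G}; cost 1
[col 5] EFJMPWX: children EFM:{A,C}, JPWX:{C,G} ∩→ {C}; cost 0
per-site changes: [4, 3, 4, 3, 2, 3]; total = 19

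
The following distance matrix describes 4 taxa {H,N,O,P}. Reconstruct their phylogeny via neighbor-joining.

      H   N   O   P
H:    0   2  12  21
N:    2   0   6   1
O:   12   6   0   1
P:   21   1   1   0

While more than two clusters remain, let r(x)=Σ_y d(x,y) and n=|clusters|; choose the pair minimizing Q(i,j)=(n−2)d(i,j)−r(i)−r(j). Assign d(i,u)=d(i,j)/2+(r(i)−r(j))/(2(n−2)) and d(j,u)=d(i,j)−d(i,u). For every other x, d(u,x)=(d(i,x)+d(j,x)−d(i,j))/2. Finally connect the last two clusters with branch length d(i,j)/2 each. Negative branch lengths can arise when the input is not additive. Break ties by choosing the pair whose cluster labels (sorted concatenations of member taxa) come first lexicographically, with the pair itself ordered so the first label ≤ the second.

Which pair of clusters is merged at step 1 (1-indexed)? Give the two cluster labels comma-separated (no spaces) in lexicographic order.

H,N

step 1: merge (H,N) at d=2, Q=-40; branch lengths H→15/2, N→-11/2; new cluster HN
  updated: d(HN,O)=8, d(HN,P)=10
step 2: merge (HN,O) at d=8, Q=-19; branch lengths HN→17/2, O→-1/2; new cluster HNO
  updated: d(HNO,P)=3/2
step 3: merge (HNO,P) at d=3/2; branch lengths HNO→3/4, P→3/4; new cluster HNOP
final tree: (((H:15/2,N:-11/2):17/2,O:-1/2):3/4,P:3/4)
total length: 23/2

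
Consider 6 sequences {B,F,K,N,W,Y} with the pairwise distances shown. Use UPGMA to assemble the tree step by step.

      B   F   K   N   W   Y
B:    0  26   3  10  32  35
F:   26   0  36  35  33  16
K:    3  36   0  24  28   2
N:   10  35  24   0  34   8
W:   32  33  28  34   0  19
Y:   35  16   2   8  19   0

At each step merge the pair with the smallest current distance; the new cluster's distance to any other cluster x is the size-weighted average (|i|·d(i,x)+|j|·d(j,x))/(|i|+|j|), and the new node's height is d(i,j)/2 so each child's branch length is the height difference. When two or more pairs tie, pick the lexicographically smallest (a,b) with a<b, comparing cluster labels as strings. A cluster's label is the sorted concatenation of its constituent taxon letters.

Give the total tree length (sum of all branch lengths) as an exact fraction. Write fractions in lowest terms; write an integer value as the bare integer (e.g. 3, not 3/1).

step 1: merge (K,Y) at d=2; branch lengths K→1, Y→1; new cluster KY
  updated: d(B,KY)=19, d(F,KY)=26, d(KY,N)=16, d(KY,W)=47/2
step 2: merge (B,N) at d=10; branch lengths B→5, N→5; new cluster BN
  updated: d(BN,F)=61/2, d(BN,KY)=35/2, d(BN,W)=33
step 3: merge (BN,KY) at d=35/2; branch lengths BN→15/4, KY→31/4; new cluster BKNY
  updated: d(BKNY,F)=113/4, d(BKNY,W)=113/4
step 4: merge (BKNY,F) at d=113/4; branch lengths BKNY→43/8, F→113/8; new cluster BFKNY
  updated: d(BFKNY,W)=146/5
step 5: merge (BFKNY,W) at d=146/5; branch lengths BFKNY→19/40, W→73/5; new cluster BFKNWY
final tree: ((((B:5,N:5):15/4,(K:1,Y:1):31/4):43/8,F:113/8):19/40,W:73/5)
total length: 2323/40

2323/40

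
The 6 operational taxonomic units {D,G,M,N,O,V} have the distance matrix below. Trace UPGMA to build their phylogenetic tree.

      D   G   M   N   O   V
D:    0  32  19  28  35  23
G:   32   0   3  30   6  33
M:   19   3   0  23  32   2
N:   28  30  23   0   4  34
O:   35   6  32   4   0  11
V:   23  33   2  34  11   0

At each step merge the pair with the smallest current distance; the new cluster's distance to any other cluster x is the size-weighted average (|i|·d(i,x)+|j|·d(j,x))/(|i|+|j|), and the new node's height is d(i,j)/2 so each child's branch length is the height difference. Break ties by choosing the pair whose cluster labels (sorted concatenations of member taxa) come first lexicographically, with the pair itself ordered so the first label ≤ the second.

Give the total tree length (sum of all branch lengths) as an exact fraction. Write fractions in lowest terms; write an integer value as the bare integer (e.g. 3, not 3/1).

iteration 1: select M,V (d=2); attach at lengths (1, 1); label the merged cluster MV
  updated: d(D,MV)=21, d(G,MV)=18, d(MV,N)=57/2, d(MV,O)=43/2
iteration 2: select N,O (d=4); attach at lengths (2, 2); label the merged cluster NO
  updated: d(D,NO)=63/2, d(G,NO)=18, d(MV,NO)=25
iteration 3: select G,MV (d=18); attach at lengths (9, 8); label the merged cluster GMV
  updated: d(D,GMV)=74/3, d(GMV,NO)=68/3
iteration 4: select GMV,NO (d=68/3); attach at lengths (7/3, 28/3); label the merged cluster GMNOV
  updated: d(D,GMNOV)=137/5
iteration 5: select D,GMNOV (d=137/5); attach at lengths (137/10, 71/30); label the merged cluster DGMNOV
final tree: (D:137/10,((G:9,(M:1,V:1):8):7/3,(N:2,O:2):28/3):71/30)
total length: 761/15

761/15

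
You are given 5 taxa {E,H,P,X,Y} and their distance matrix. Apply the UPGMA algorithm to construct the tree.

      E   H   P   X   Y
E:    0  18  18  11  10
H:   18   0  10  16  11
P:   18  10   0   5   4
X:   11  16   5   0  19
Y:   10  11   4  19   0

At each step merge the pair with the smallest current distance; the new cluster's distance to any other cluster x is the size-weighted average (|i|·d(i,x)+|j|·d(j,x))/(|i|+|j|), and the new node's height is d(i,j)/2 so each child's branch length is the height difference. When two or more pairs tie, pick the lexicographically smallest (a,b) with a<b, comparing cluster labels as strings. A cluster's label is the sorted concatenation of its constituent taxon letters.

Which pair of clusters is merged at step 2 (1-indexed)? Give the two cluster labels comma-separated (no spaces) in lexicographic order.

H,PY

step 1: merge (P,Y) at d=4; branch lengths P→2, Y→2; new cluster PY
  updated: d(E,PY)=14, d(H,PY)=21/2, d(PY,X)=12
step 2: merge (H,PY) at d=21/2; branch lengths H→21/4, PY→13/4; new cluster HPY
  updated: d(E,HPY)=46/3, d(HPY,X)=40/3
step 3: merge (E,X) at d=11; branch lengths E→11/2, X→11/2; new cluster EX
  updated: d(EX,HPY)=43/3
step 4: merge (EX,HPY) at d=43/3; branch lengths EX→5/3, HPY→23/12; new cluster EHPXY
final tree: ((E:11/2,X:11/2):5/3,(H:21/4,(P:2,Y:2):13/4):23/12)
total length: 325/12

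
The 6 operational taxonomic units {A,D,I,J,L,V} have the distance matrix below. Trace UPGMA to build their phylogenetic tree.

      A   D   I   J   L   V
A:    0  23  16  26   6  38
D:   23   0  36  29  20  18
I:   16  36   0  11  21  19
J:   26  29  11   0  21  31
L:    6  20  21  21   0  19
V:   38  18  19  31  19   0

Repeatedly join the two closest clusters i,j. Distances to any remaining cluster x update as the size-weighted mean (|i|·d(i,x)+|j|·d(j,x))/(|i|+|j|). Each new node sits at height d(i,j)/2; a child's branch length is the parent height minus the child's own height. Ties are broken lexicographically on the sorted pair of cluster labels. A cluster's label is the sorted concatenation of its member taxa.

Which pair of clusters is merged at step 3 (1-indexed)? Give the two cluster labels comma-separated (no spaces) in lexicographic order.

D,V

step 1: merge (A,L) at d=6; branch lengths A→3, L→3; new cluster AL
  updated: d(AL,D)=43/2, d(AL,I)=37/2, d(AL,J)=47/2, d(AL,V)=57/2
step 2: merge (I,J) at d=11; branch lengths I→11/2, J→11/2; new cluster IJ
  updated: d(AL,IJ)=21, d(D,IJ)=65/2, d(IJ,V)=25
step 3: merge (D,V) at d=18; branch lengths D→9, V→9; new cluster DV
  updated: d(AL,DV)=25, d(DV,IJ)=115/4
step 4: merge (AL,IJ) at d=21; branch lengths AL→15/2, IJ→5; new cluster AIJL
  updated: d(AIJL,DV)=215/8
step 5: merge (AIJL,DV) at d=215/8; branch lengths AIJL→47/16, DV→71/16; new cluster ADIJLV
final tree: (((A:3,L:3):15/2,(I:11/2,J:11/2):5):47/16,(D:9,V:9):71/16)
total length: 439/8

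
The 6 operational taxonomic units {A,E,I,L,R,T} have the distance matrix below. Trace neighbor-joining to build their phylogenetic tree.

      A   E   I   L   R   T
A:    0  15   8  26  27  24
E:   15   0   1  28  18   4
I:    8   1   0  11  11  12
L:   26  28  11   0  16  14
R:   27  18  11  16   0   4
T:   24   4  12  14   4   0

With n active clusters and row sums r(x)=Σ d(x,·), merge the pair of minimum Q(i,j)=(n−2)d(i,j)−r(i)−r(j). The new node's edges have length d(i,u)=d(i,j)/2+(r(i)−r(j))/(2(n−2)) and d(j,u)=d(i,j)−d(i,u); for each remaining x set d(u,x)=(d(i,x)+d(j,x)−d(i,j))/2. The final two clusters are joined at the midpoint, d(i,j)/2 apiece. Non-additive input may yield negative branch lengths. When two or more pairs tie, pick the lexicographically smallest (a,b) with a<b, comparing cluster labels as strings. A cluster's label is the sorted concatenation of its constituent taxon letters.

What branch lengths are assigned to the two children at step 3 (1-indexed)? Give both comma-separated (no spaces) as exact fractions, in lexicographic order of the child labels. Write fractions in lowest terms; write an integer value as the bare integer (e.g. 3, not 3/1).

173/16,67/16

step 1: merge (R,T) at d=4, Q=-118; branch lengths R→17/4, T→-1/4; new cluster RT
  updated: d(A,RT)=47/2, d(E,RT)=9, d(I,RT)=19/2, d(L,RT)=13
step 2: merge (L,RT) at d=13, Q=-94; branch lengths L→31/3, RT→8/3; new cluster LRT
  updated: d(A,LRT)=73/4, d(E,LRT)=12, d(I,LRT)=15/4
step 3: merge (A,E) at d=15, Q=-157/4; branch lengths A→173/16, E→67/16; new cluster AE
  updated: d(AE,I)=-3, d(AE,LRT)=61/8
step 4: merge (AE,I) at d=-3, Q=-67/8; branch lengths AE→7/16, I→-55/16; new cluster AEI
  updated: d(AEI,LRT)=115/16
step 5: merge (AEI,LRT) at d=115/16; branch lengths AEI→115/32, LRT→115/32; new cluster AEILRT
final tree: (((A:173/16,E:67/16):7/16,I:-55/16):115/32,(L:31/3,(R:17/4,T:-1/4):8/3):115/32)
total length: 579/16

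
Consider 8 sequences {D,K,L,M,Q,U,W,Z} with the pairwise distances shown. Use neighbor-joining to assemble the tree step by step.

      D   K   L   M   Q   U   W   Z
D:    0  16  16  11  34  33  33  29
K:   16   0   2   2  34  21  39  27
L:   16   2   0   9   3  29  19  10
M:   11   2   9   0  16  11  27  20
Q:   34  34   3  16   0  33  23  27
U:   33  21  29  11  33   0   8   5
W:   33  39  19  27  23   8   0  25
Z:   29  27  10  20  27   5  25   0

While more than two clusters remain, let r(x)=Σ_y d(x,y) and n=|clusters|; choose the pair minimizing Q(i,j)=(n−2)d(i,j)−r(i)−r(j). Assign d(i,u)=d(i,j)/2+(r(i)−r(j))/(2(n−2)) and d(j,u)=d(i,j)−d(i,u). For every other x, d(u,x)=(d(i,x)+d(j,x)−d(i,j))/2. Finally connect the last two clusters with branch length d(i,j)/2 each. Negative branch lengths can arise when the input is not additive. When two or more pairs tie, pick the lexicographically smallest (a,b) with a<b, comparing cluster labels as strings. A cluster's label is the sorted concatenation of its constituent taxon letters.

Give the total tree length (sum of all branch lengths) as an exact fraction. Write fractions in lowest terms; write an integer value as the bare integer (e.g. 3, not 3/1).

891/16

iteration 1: select U,W (d=8, Q=-266); attach at lengths (7/6, 41/6); label the merged cluster UW
  updated: d(D,UW)=29, d(K,UW)=26, d(L,UW)=20, d(M,UW)=15, d(Q,UW)=24, d(UW,Z)=11
iteration 2: select UW,Z (d=11, Q=-194); attach at lengths (28/5, 27/5); label the merged cluster UWZ
  updated: d(D,UWZ)=47/2, d(K,UWZ)=21, d(L,UWZ)=19/2, d(M,UWZ)=12, d(Q,UWZ)=20
iteration 3: select L,Q (d=3, Q=-269/2); attach at lengths (-111/16, 159/16); label the merged cluster LQ
  updated: d(D,LQ)=47/2, d(K,LQ)=33/2, d(LQ,M)=11, d(LQ,UWZ)=53/4
iteration 4: select LQ,UWZ (d=53/4, Q=-377/4); attach at lengths (137/24, 181/24); label the merged cluster LQUWZ
  updated: d(D,LQUWZ)=135/8, d(K,LQUWZ)=97/8, d(LQUWZ,M)=39/8
iteration 5: select D,LQUWZ (d=135/8, Q=-44); attach at lengths (175/16, 95/16); label the merged cluster DLQUWZ
  updated: d(DLQUWZ,K)=45/8, d(DLQUWZ,M)=-1/2
iteration 6: select DLQUWZ,K (d=45/8, Q=-57/8); attach at lengths (25/16, 65/16); label the merged cluster DKLQUWZ
  updated: d(DKLQUWZ,M)=-33/16
iteration 7: select DKLQUWZ,M (d=-33/16); attach at lengths (-33/32, -33/32); label the merged cluster DKLMQUWZ
final tree: (((D:175/16,((L:-111/16,Q:159/16):137/24,((U:7/6,W:41/6):28/5,Z:27/5):181/24):95/16):25/16,K:65/16):-33/32,M:-33/32)
total length: 891/16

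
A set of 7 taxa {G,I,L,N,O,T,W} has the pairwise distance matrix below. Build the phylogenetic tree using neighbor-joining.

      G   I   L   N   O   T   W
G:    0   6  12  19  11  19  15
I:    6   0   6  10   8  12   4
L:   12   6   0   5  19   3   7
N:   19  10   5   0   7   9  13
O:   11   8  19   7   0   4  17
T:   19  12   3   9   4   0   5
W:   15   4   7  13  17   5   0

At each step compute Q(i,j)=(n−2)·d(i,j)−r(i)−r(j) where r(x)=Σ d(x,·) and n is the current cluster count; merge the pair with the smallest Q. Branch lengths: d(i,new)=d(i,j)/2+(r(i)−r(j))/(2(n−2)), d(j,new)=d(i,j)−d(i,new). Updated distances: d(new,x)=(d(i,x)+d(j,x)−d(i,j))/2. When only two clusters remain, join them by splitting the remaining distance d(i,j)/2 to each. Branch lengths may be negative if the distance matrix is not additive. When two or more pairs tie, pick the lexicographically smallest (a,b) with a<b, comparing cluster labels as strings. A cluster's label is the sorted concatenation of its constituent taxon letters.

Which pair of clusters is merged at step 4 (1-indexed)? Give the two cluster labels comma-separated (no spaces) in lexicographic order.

step 1: merge (G,I) at d=6, Q=-98; branch lengths G→33/5, I→-3/5; new cluster GI
  updated: d(GI,L)=6, d(GI,N)=23/2, d(GI,O)=13/2, d(GI,T)=25/2, d(GI,W)=13/2
step 2: merge (N,O) at d=7, Q=-71; branch lengths N→5/2, O→9/2; new cluster NO
  updated: d(GI,NO)=11/2, d(L,NO)=17/2, d(NO,T)=3, d(NO,W)=23/2
step 3: merge (NO,T) at d=3, Q=-43; branch lengths NO→7/3, T→2/3; new cluster NOT
  updated: d(GI,NOT)=15/2, d(L,NOT)=17/4, d(NOT,W)=27/4
step 4: merge (GI,W) at d=13/2, Q=-109/4; branch lengths GI→51/16, W→53/16; new cluster GIW
  updated: d(GIW,L)=13/4, d(GIW,NOT)=31/8
step 5: merge (GIW,L) at d=13/4, Q=-91/8; branch lengths GIW→23/16, L→29/16; new cluster GILW
  updated: d(GILW,NOT)=39/16
step 6: merge (GILW,NOT) at d=39/16; branch lengths GILW→39/32, NOT→39/32; new cluster GILNOTW
final tree: ((((G:33/5,I:-3/5):51/16,W:53/16):23/16,L:29/16):39/32,((N:5/2,O:9/2):7/3,T:2/3):39/32)
total length: 451/16

GI,W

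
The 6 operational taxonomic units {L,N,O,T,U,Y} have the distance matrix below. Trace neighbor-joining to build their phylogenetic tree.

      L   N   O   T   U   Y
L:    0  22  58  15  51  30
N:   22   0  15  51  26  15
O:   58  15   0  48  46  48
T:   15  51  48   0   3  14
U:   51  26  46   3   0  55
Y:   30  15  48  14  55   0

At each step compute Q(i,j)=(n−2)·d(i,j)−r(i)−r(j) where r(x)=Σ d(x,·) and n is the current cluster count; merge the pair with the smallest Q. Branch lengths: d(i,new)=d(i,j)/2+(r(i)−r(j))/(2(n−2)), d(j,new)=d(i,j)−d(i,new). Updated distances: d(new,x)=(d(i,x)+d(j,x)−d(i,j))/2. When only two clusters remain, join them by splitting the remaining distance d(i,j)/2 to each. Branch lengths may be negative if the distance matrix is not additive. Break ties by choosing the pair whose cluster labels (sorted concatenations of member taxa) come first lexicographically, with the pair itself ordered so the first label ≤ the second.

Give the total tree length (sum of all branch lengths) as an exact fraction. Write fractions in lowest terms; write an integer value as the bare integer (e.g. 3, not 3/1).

1249/16

iteration 1: select T,U (d=3, Q=-300); attach at lengths (-19/4, 31/4); label the merged cluster TU
  updated: d(L,TU)=63/2, d(N,TU)=37, d(O,TU)=91/2, d(TU,Y)=33
iteration 2: select N,O (d=15, Q=-421/2); attach at lengths (-65/12, 245/12); label the merged cluster NO
  updated: d(L,NO)=65/2, d(NO,TU)=135/4, d(NO,Y)=24
iteration 3: select L,TU (d=63/2, Q=-517/4); attach at lengths (235/16, 269/16); label the merged cluster LTU
  updated: d(LTU,NO)=139/8, d(LTU,Y)=63/4
iteration 4: select LTU,NO (d=139/8, Q=-457/8); attach at lengths (73/16, 205/16); label the merged cluster LNOTU
  updated: d(LNOTU,Y)=179/16
iteration 5: select LNOTU,Y (d=179/16); attach at lengths (179/32, 179/32); label the merged cluster LNOTUY
final tree: (((L:235/16,(T:-19/4,U:31/4):269/16):73/16,(N:-65/12,O:245/12):205/16):179/32,Y:179/32)
total length: 1249/16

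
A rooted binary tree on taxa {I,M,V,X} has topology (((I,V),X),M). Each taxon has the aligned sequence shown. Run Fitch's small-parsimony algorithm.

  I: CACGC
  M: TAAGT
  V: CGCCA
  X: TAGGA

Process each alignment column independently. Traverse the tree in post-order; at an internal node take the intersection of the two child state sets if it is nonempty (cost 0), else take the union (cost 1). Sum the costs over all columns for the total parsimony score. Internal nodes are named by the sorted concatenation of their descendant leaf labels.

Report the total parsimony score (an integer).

7

IV@0: {C} ∩ {C} = {C} (intersection, +0)
IVX@0: {C} ∪ {T} = {C,T} (union, +1)
IMVX@0: {C,T} ∩ {T} = {T} (intersection, +0)
IV@1: {A} ∪ {G} = {A,G} (union, +1)
IVX@1: {A,G} ∩ {A} = {A} (intersection, +0)
IMVX@1: {A} ∩ {A} = {A} (intersection, +0)
IV@2: {C} ∩ {C} = {C} (intersection, +0)
IVX@2: {C} ∪ {G} = {C,G} (union, +1)
IMVX@2: {C,G} ∪ {A} = {A,C,G} (union, +1)
IV@3: {G} ∪ {C} = {C,G} (union, +1)
IVX@3: {C,G} ∩ {G} = {G} (intersection, +0)
IMVX@3: {G} ∩ {G} = {G} (intersection, +0)
IV@4: {C} ∪ {A} = {A,C} (union, +1)
IVX@4: {A,C} ∩ {A} = {A} (intersection, +0)
IMVX@4: {A} ∪ {T} = {A,T} (union, +1)
per-site changes: [1, 1, 2, 1, 2]; total = 7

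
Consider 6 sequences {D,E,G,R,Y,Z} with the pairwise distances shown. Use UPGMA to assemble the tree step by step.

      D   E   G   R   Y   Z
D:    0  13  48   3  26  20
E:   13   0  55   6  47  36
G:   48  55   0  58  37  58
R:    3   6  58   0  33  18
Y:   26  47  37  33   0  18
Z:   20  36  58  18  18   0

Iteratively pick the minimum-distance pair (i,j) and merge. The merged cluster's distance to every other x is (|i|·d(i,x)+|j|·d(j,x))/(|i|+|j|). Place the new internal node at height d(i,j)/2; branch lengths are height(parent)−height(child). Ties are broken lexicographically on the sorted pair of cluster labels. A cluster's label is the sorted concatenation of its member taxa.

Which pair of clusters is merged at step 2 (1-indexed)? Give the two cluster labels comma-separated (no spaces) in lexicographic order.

DR,E

step 1: merge (D,R) at d=3; branch lengths D→3/2, R→3/2; new cluster DR
  updated: d(DR,E)=19/2, d(DR,G)=53, d(DR,Y)=59/2, d(DR,Z)=19
step 2: merge (DR,E) at d=19/2; branch lengths DR→13/4, E→19/4; new cluster DER
  updated: d(DER,G)=161/3, d(DER,Y)=106/3, d(DER,Z)=74/3
step 3: merge (Y,Z) at d=18; branch lengths Y→9, Z→9; new cluster YZ
  updated: d(DER,YZ)=30, d(G,YZ)=95/2
step 4: merge (DER,YZ) at d=30; branch lengths DER→41/4, YZ→6; new cluster DERYZ
  updated: d(DERYZ,G)=256/5
step 5: merge (DERYZ,G) at d=256/5; branch lengths DERYZ→53/5, G→128/5; new cluster DEGRYZ
final tree: ((((D:3/2,R:3/2):13/4,E:19/4):41/4,(Y:9,Z:9):6):53/5,G:128/5)
total length: 1629/20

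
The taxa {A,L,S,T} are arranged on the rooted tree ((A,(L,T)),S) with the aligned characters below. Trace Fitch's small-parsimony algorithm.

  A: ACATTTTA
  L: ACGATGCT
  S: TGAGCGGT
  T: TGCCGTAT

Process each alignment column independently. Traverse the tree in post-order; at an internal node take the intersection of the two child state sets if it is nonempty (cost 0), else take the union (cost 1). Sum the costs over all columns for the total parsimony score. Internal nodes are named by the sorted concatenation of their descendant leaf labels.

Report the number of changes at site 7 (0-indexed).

[col 0] LT: children L:{A}, T:{T} ∪→ {A,T}; cost 1
[col 0] ALT: children A:{A}, LT:{A,T} ∩→ {A}; cost 0
[col 0] ALST: children ALT:{A}, S:{T} ∪→ {A,T}; cost 1
[col 1] LT: children L:{C}, T:{G} ∪→ {C,G}; cost 1
[col 1] ALT: children A:{C}, LT:{C,G} ∩→ {C}; cost 0
[col 1] ALST: children ALT:{C}, S:{G} ∪→ {C,G}; cost 1
[col 2] LT: children L:{G}, T:{C} ∪→ {C,G}; cost 1
[col 2] ALT: children A:{A}, LT:{C,G} ∪→ {A,C,G}; cost 1
[col 2] ALST: children ALT:{A,C,G}, S:{A} ∩→ {A}; cost 0
[col 3] LT: children L:{A}, T:{C} ∪→ {A,C}; cost 1
[col 3] ALT: children A:{T}, LT:{A,C} ∪→ {A,C,T}; cost 1
[col 3] ALST: children ALT:{A,C,T}, S:{G} ∪→ {A,C,G,T}; cost 1
[col 4] LT: children L:{T}, T:{G} ∪→ {G,T}; cost 1
[col 4] ALT: children A:{T}, LT:{G,T} ∩→ {T}; cost 0
[col 4] ALST: children ALT:{T}, S:{C} ∪→ {C,T}; cost 1
[col 5] LT: children L:{G}, T:{T} ∪→ {G,T}; cost 1
[col 5] ALT: children A:{T}, LT:{G,T} ∩→ {T}; cost 0
[col 5] ALST: children ALT:{T}, S:{G} ∪→ {G,T}; cost 1
[col 6] LT: children L:{C}, T:{A} ∪→ {A,C}; cost 1
[col 6] ALT: children A:{T}, LT:{A,C} ∪→ {A,C,T}; cost 1
[col 6] ALST: children ALT:{A,C,T}, S:{G} ∪→ {A,C,G,T}; cost 1
[col 7] LT: children L:{T}, T:{T} ∩→ {T}; cost 0
[col 7] ALT: children A:{A}, LT:{T} ∪→ {A,T}; cost 1
[col 7] ALST: children ALT:{A,T}, S:{T} ∩→ {T}; cost 0
per-site changes: [2, 2, 2, 3, 2, 2, 3, 1]; total = 17

1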